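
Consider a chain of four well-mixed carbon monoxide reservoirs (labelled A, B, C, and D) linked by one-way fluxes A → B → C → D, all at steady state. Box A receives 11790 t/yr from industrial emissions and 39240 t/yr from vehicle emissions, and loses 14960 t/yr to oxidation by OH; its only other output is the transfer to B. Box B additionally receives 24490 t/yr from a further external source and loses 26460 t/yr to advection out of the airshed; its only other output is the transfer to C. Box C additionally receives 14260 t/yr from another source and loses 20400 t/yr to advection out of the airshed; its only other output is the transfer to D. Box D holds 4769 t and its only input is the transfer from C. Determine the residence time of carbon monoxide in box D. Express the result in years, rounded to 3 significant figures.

0.171 yr

Box A: F(A→B) = (11790 + 39240) − 14960 = 36070 t/yr.
Box B: F(B→C) = (36070 + 24490) − 26460 = 34100 t/yr.
Box C: F(C→D) = (34100 + 14260) − 20400 = 27960 t/yr.
Box D throughput = its input = 27960 t/yr; τ = 4769 / 27960 = 0.1706 yr.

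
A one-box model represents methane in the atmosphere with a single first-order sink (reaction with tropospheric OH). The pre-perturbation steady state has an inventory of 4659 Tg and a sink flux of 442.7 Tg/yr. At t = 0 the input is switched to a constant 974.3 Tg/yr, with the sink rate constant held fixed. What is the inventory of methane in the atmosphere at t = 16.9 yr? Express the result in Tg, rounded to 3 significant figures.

The sink rate constant is k = F₀/M₀ = 442.7/4659 = 0.09502 yr⁻¹.
Solving dM/dt = F₁ − kM with M(0) = M₀ gives M(t) = F₁/k + (M₀ − F₁/k)·e^(−kt).
F₁/k = 974.3/0.09502 = 10254 Tg; kt = 0.09502 × 16.9 = 1.606, e^(−kt) = 0.2007.
M(16.9) = 10254 + (4659 − 10254) × 0.2007 = 10254 − 1123 = 9130.6 Tg.

9130 Tg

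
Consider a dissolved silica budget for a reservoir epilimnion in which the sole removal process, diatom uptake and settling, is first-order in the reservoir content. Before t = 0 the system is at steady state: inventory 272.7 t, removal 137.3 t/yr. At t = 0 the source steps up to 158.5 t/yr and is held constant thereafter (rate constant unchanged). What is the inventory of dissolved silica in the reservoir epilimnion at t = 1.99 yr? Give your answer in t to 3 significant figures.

299 t

Residence time τ = M₀/F₀ = 1.986 yr. The eventual steady state is M_∞ = M₀·(F₁/F₀) = 272.7 × 158.5/137.3 = 314.81 t.
The anomaly ΔM(t) = M(t) − M_∞ decays as ΔM₀·e^(−t/τ) with ΔM₀ = 272.7 − 314.81 = −42.11 t.
At t = 1.99 yr, e^(−t/τ) = e^(−1.002) = 0.3672, so ΔM = −15.46 t and M = 314.81 − 15.46 = 299.35 t.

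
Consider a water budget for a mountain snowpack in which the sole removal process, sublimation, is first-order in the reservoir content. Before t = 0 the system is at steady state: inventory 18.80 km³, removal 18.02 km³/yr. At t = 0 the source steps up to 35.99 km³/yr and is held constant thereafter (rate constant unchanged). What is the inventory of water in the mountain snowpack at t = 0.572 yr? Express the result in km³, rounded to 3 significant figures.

τ = M₀/F₀ = 18.80/18.02 = 1.043 yr; rate constant k = 1/τ.
New steady state M_∞ = F₁/k = F₁·τ = 35.99 × 1.043 = 37.548 km³.
M(t) = M_∞ + (M₀ − M_∞)·e^(−t/τ); t/τ = 0.572/1.043 = 0.5483, so e^(−t/τ) = 0.5779.
M(t) = 37.548 − 18.75 × 0.5779 = 26.713 km³.

26.7 km³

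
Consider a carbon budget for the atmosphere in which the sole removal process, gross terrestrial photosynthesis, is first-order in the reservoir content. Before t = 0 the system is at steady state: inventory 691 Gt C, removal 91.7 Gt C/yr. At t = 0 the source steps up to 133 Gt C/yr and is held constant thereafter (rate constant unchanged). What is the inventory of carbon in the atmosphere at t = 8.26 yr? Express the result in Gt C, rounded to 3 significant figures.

898 Gt C

Residence time τ = M₀/F₀ = 7.535 yr. The eventual steady state is M_∞ = M₀·(F₁/F₀) = 691 × 133/91.7 = 1002.2 Gt C.
The anomaly ΔM(t) = M(t) − M_∞ decays as ΔM₀·e^(−t/τ) with ΔM₀ = 691 − 1002.2 = −311.2 Gt C.
At t = 8.26 yr, e^(−t/τ) = e^(−1.096) = 0.3342, so ΔM = −104.0 Gt C and M = 1002.2 − 104.0 = 898.22 Gt C.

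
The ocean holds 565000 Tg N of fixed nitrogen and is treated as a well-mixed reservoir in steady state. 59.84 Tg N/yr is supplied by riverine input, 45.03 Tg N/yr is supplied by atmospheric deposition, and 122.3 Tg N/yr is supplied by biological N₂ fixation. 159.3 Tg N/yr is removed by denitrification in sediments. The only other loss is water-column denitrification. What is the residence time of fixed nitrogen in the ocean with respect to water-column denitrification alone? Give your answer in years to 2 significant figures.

At steady state ΣF_in = ΣF_out.
ΣF_in = 59.84 + 45.03 + 122.3 = 227.17 Tg N/yr.
Water-column denitrification flux = ΣF_in − (159.3) = 227.17 − 159.3 = 67.87 Tg N/yr.
τ = M / F = 565000 / 67.87 = 8325 yr.

8300 yr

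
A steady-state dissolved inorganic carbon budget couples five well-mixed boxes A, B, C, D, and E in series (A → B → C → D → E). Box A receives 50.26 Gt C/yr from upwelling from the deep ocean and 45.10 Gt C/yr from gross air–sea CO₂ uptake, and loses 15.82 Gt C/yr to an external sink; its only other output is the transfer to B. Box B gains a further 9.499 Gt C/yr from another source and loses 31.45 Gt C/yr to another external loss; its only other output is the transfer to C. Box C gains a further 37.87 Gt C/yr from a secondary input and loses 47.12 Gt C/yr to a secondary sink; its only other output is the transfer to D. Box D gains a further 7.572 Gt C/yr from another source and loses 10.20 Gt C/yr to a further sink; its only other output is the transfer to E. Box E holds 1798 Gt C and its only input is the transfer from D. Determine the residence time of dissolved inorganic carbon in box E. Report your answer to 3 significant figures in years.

Box A: F(A→B) = (50.26 + 45.10) − 15.82 = 79.540 Gt C/yr.
Box B: F(B→C) = (79.540 + 9.499) − 31.45 = 57.589 Gt C/yr.
Box C: F(C→D) = (57.589 + 37.87) − 47.12 = 48.339 Gt C/yr.
Box D: F(D→E) = (48.339 + 7.572) − 10.20 = 45.711 Gt C/yr.
Box E throughput = its input = 45.711 Gt C/yr; τ = 1798 / 45.711 = 39.33 yr.

39.3 yr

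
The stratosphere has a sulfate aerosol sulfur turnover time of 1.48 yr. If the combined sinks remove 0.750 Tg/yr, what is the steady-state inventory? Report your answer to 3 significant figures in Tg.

1.11 Tg

τ = M/F ⇒ M = τ × F = 1.48 × 0.750 = 1.110 Tg.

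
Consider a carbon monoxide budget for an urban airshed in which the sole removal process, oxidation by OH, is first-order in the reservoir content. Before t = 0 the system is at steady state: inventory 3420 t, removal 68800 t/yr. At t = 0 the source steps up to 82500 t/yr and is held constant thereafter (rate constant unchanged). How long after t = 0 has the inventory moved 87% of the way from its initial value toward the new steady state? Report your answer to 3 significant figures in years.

0.101 yr

τ = M₀/F₀ = 3420/68800 = 0.04971 yr.
The remaining gap fraction is e^(−t/τ); 87% covered ⇒ e^(−t/τ) = 0.130.
t = −τ ln(0.130) = 0.04971 × 2.040 = 0.1014 yr.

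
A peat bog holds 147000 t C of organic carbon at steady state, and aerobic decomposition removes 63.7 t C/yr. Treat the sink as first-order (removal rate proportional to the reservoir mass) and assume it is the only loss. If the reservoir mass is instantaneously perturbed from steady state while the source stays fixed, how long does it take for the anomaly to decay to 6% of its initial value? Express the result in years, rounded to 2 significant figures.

For a linear reservoir the anomaly decays as exp(−t/τ) with τ = M/F = 147000/63.7 = 2308 yr.
exp(−t/τ) = 0.06 ⇒ t = −τ ln(0.06) = 2308 × 2.813 = 6492 yr.

6500 yr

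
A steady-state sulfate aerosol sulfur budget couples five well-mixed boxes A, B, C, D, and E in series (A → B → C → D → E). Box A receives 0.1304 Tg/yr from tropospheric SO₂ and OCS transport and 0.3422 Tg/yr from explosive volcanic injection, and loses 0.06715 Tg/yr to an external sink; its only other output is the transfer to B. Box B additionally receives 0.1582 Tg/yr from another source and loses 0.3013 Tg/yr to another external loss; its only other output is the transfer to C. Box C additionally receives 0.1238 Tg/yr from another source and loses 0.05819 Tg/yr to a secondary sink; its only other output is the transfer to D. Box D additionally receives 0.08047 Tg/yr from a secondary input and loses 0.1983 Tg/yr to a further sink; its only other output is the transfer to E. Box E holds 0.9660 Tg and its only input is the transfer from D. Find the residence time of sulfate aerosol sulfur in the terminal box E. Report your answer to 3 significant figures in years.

Box A: F(A→B) = (0.1304 + 0.3422) − 0.06715 = 0.40545 Tg/yr.
Box B: F(B→C) = (0.40545 + 0.1582) − 0.3013 = 0.26235 Tg/yr.
Box C: F(C→D) = (0.26235 + 0.1238) − 0.05819 = 0.32796 Tg/yr.
Box D: F(D→E) = (0.32796 + 0.08047) − 0.1983 = 0.21013 Tg/yr.
Box E throughput = its input = 0.21013 Tg/yr; τ = 0.9660 / 0.21013 = 4.597 yr.

4.60 yr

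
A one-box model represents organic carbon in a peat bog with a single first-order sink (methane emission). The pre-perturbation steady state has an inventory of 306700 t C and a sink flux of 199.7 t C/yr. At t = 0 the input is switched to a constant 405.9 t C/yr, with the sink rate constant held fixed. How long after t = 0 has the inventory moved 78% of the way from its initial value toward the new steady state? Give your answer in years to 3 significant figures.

2330 yr

τ = M₀/F₀ = 306700/199.7 = 1536 yr.
The remaining gap fraction is e^(−t/τ); 78% covered ⇒ e^(−t/τ) = 0.220.
t = −τ ln(0.220) = 1536 × 1.514 = 2325 yr.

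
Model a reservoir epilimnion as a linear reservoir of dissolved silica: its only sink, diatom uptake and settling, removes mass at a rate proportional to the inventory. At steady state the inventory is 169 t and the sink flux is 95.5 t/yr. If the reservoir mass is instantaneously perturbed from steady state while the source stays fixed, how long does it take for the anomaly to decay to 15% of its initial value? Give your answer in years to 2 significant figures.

For a linear reservoir the anomaly decays as exp(−t/τ) with τ = M/F = 169/95.5 = 1.770 yr.
exp(−t/τ) = 0.15 ⇒ t = −τ ln(0.15) = 1.770 × 1.897 = 3.357 yr.

3.4 yr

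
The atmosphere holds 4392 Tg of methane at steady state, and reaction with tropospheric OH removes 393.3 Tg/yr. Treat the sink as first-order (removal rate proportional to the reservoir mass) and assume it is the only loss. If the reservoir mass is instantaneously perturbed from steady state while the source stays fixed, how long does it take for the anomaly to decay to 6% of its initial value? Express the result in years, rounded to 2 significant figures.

31 yr

For a linear reservoir the anomaly decays as exp(−t/τ) with τ = M/F = 4392/393.3 = 11.17 yr.
exp(−t/τ) = 0.06 ⇒ t = −τ ln(0.06) = 11.17 × 2.813 = 31.42 yr.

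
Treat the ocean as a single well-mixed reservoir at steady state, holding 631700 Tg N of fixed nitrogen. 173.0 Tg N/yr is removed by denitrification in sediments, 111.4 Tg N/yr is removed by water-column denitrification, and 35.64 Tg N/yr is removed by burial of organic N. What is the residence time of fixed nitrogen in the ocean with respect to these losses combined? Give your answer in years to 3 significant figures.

1970 yr

Total removal = 173.0 + 111.4 + 35.64 = 320.04 Tg N/yr.
τ = M / ΣF_out = 631700 / 320.04 = 1974 yr.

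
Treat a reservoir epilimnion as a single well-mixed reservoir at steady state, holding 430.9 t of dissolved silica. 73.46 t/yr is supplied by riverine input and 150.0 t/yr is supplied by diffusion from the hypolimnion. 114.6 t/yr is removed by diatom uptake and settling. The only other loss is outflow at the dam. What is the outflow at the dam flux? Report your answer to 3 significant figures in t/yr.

109 t/yr

At steady state ΣF_in = ΣF_out.
ΣF_in = 73.46 + 150.0 = 223.46 t/yr.
Outflow at the dam flux = ΣF_in − (114.6) = 223.46 − 114.6 = 108.9 t/yr.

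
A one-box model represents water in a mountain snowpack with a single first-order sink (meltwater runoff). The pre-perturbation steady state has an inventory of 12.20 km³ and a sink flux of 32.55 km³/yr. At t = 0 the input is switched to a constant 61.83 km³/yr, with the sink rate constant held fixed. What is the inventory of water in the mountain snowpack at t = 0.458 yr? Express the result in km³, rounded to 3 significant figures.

19.9 km³

τ = M₀/F₀ = 12.20/32.55 = 0.3748 yr; rate constant k = 1/τ.
New steady state M_∞ = F₁/k = F₁·τ = 61.83 × 0.3748 = 23.174 km³.
M(t) = M_∞ + (M₀ − M_∞)·e^(−t/τ); t/τ = 0.458/0.3748 = 1.222, so e^(−t/τ) = 0.2947.
M(t) = 23.174 − 10.97 × 0.2947 = 19.941 km³.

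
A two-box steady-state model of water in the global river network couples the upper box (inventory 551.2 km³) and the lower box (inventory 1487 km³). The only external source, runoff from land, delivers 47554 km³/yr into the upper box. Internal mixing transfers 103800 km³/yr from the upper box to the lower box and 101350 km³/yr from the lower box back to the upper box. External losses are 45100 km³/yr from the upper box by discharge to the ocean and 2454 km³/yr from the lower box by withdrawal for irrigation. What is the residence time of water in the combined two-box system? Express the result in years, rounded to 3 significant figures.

For the system as a whole, the A↔B exchange is internal and contributes nothing to the throughput; only the external sinks remove mass.
M_total = 551.2 + 1487 = 2038.2 km³.
ΣF_external_out = 45100 + 2454 = 47554 km³/yr.
τ = M_total / ΣF_ext = 2038.2 / 47554 = 0.04286 yr.

0.0429 yr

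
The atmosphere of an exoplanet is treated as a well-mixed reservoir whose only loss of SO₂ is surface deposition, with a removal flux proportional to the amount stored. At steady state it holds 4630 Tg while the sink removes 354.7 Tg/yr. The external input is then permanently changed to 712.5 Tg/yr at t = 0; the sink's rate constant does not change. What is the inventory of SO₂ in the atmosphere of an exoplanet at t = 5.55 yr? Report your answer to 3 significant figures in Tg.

6250 Tg

τ = M₀/F₀ = 4630/354.7 = 13.05 yr; rate constant k = 1/τ.
New steady state M_∞ = F₁/k = F₁·τ = 712.5 × 13.05 = 9300.5 Tg.
M(t) = M_∞ + (M₀ − M_∞)·e^(−t/τ); t/τ = 5.55/13.05 = 0.4252, so e^(−t/τ) = 0.6537.
M(t) = 9300.5 − 4670 × 0.6537 = 6247.6 Tg.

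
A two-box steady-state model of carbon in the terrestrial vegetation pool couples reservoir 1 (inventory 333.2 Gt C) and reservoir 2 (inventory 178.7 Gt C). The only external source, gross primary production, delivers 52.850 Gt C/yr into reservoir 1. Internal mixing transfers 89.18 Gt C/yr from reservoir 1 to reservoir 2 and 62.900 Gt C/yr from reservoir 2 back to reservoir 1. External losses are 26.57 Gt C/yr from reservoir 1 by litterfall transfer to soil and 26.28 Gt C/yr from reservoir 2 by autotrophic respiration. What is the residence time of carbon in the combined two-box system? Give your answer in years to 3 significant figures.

9.69 yr

Residence time in the combined system uses the total inventory and the total *external* removal — internal exchanges between the two boxes cancel.
M_total = 333.2 + 178.7 = 511.90 Gt C.
ΣF_external_out = 26.57 + 26.28 = 52.850 Gt C/yr.
τ = M_total / ΣF_ext = 511.90 / 52.850 = 9.686 yr.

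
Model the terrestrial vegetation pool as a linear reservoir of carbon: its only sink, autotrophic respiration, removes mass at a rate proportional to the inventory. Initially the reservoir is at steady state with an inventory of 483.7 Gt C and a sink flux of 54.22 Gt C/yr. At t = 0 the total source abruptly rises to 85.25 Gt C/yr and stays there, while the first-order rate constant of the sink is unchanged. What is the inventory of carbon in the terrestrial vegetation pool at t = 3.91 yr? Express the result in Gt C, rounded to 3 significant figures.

582 Gt C

τ = M₀/F₀ = 483.7/54.22 = 8.921 yr; rate constant k = 1/τ.
New steady state M_∞ = F₁/k = F₁·τ = 85.25 × 8.921 = 760.52 Gt C.
M(t) = M_∞ + (M₀ − M_∞)·e^(−t/τ); t/τ = 3.91/8.921 = 0.4383, so e^(−t/τ) = 0.6451.
M(t) = 760.52 − 276.8 × 0.6451 = 581.93 Gt C.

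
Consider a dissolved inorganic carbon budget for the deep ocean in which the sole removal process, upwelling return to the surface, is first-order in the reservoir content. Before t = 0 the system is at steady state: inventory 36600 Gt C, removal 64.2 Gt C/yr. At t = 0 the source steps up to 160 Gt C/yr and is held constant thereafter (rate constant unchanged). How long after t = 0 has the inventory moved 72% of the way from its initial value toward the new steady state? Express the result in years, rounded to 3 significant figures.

τ = M₀/F₀ = 36600/64.2 = 570.1 yr.
The remaining gap fraction is e^(−t/τ); 72% covered ⇒ e^(−t/τ) = 0.280.
t = −τ ln(0.280) = 570.1 × 1.273 = 725.7 yr.

726 yr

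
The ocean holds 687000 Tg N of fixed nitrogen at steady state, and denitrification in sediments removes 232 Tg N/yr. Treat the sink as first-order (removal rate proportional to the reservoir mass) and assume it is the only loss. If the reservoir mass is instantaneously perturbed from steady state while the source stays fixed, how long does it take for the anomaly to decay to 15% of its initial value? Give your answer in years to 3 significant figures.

5620 yr

For a linear reservoir the anomaly decays as exp(−t/τ) with τ = M/F = 687000/232 = 2961 yr.
exp(−t/τ) = 0.15 ⇒ t = −τ ln(0.15) = 2961 × 1.897 = 5618 yr.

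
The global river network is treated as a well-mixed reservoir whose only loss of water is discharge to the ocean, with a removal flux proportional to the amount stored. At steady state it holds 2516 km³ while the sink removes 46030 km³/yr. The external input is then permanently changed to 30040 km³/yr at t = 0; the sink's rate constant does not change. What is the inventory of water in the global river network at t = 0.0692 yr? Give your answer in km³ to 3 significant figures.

τ = M₀/F₀ = 2516/46030 = 0.05466 yr; rate constant k = 1/τ.
New steady state M_∞ = F₁/k = F₁·τ = 30040 × 0.05466 = 1642.0 km³.
M(t) = M_∞ + (M₀ − M_∞)·e^(−t/τ); t/τ = 0.0692/0.05466 = 1.266, so e^(−t/τ) = 0.2820.
M(t) = 1642.0 + 874.0 × 0.2820 = 1888.4 km³.

1890 km³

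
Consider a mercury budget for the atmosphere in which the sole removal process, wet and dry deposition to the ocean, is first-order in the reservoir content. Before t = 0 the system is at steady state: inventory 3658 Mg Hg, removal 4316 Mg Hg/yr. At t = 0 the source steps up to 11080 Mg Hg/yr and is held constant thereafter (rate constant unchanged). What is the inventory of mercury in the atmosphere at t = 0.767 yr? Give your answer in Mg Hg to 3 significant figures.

7070 Mg Hg

The sink rate constant is k = F₀/M₀ = 4316/3658 = 1.180 yr⁻¹.
Solving dM/dt = F₁ − kM with M(0) = M₀ gives M(t) = F₁/k + (M₀ − F₁/k)·e^(−kt).
F₁/k = 11080/1.180 = 9390.8 Mg Hg; kt = 1.180 × 0.767 = 0.9050, e^(−kt) = 0.4046.
M(0.767) = 9390.8 + (3658 − 9390.8) × 0.4046 = 9390.8 − 2319 = 7071.6 Mg Hg.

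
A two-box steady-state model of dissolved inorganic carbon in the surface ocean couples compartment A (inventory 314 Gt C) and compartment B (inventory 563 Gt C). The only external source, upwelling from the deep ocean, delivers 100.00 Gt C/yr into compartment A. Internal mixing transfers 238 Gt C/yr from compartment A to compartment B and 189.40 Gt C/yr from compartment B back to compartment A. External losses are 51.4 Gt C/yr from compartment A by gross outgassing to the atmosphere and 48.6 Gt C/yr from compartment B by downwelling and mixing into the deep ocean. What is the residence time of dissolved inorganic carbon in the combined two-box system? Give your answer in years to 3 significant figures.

8.77 yr

For the system as a whole, the A↔B exchange is internal and contributes nothing to the throughput; only the external sinks remove mass.
M_total = 314 + 563 = 877.00 Gt C.
ΣF_external_out = 51.4 + 48.6 = 100.00 Gt C/yr.
τ = M_total / ΣF_ext = 877.00 / 100.00 = 8.770 yr.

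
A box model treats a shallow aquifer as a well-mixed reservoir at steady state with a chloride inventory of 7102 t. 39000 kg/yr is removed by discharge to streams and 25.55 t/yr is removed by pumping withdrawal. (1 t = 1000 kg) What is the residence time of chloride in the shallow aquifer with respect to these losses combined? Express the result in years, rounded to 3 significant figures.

Convert the discharge to streams flux: 39000 kg/yr = 39.00 t/yr.
Total removal = 39.00 + 25.55 = 64.550 t/yr.
τ = M / ΣF_out = 7102 / 64.550 = 110.0 yr.

110 yr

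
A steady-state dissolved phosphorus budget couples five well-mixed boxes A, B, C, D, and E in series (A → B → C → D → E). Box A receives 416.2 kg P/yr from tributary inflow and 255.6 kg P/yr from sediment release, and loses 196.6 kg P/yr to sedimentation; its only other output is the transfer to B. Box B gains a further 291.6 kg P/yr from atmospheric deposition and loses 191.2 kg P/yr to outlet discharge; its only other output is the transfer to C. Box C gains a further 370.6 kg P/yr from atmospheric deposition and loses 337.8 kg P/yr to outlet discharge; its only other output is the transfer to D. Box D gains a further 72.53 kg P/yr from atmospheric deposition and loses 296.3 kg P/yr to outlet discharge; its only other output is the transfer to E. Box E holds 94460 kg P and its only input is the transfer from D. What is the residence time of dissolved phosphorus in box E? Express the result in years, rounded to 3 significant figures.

246 yr

Box A: F(A→B) = (416.2 + 255.6) − 196.6 = 475.20 kg P/yr.
Box B: F(B→C) = (475.20 + 291.6) − 191.2 = 575.60 kg P/yr.
Box C: F(C→D) = (575.60 + 370.6) − 337.8 = 608.40 kg P/yr.
Box D: F(D→E) = (608.40 + 72.53) − 296.3 = 384.63 kg P/yr.
Box E throughput = its input = 384.63 kg P/yr; τ = 94460 / 384.63 = 245.6 yr.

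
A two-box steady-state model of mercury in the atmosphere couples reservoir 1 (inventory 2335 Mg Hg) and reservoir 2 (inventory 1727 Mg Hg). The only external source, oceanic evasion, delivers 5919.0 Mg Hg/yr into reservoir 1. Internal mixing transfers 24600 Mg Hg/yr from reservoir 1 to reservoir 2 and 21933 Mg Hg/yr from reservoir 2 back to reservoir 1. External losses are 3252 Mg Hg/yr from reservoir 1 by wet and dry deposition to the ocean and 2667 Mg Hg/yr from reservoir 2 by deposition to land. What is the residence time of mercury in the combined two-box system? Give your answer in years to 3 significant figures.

Residence time in the combined system uses the total inventory and the total *external* removal — internal exchanges between the two boxes cancel.
M_total = 2335 + 1727 = 4062.0 Mg Hg.
ΣF_external_out = 3252 + 2667 = 5919.0 Mg Hg/yr.
τ = M_total / ΣF_ext = 4062.0 / 5919.0 = 0.6863 yr.

0.686 yr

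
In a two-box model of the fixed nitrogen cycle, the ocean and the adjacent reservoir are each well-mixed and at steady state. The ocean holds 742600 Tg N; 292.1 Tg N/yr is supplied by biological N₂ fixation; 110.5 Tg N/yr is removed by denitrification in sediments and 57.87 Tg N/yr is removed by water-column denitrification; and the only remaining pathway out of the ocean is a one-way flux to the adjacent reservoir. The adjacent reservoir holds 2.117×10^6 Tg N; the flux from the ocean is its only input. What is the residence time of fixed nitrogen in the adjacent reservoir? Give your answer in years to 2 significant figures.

Balance the ocean: ΣF_in = 292.10 Tg N/yr.
Flux to the adjacent reservoir = ΣF_in − (110.5 + 57.87) = 123.73 Tg N/yr.
At steady state the output of the adjacent reservoir equals its input, 123.73 Tg N/yr.
τ = M / F = 2.117×10^6 / 123.73 = 17110 yr.

17000 yr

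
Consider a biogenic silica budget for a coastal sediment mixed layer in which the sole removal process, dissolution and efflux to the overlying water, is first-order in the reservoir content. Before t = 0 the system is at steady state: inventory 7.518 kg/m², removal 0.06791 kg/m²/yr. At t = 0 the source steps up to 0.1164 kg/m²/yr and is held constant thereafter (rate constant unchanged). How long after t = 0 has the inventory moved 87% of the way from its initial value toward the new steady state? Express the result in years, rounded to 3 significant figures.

τ = M₀/F₀ = 7.518/0.06791 = 110.7 yr.
The remaining gap fraction is e^(−t/τ); 87% covered ⇒ e^(−t/τ) = 0.130.
t = −τ ln(0.130) = 110.7 × 2.040 = 225.9 yr.

226 yr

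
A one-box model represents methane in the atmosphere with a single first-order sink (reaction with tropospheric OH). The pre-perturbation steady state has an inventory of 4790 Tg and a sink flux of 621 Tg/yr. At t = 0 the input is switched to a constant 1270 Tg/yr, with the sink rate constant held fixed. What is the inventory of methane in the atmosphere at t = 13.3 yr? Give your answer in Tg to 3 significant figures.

Residence time τ = M₀/F₀ = 7.713 yr. The eventual steady state is M_∞ = M₀·(F₁/F₀) = 4790 × 1270/621 = 9796.0 Tg.
The anomaly ΔM(t) = M(t) − M_∞ decays as ΔM₀·e^(−t/τ) with ΔM₀ = 4790 − 9796.0 = −5006 Tg.
At t = 13.3 yr, e^(−t/τ) = e^(−1.724) = 0.1783, so ΔM = −892.6 Tg and M = 9796.0 − 892.6 = 8903.4 Tg.

8900 Tg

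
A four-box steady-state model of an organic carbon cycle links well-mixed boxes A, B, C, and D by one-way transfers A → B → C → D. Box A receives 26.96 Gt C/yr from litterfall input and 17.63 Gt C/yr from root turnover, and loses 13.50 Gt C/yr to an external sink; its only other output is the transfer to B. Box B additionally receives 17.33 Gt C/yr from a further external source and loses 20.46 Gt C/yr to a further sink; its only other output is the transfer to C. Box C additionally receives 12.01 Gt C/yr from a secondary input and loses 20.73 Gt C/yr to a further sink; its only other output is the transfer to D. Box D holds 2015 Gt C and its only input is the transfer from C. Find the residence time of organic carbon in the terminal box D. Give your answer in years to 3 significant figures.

Box A: F(A→B) = (26.96 + 17.63) − 13.50 = 31.090 Gt C/yr.
Box B: F(B→C) = (31.090 + 17.33) − 20.46 = 27.960 Gt C/yr.
Box C: F(C→D) = (27.960 + 12.01) − 20.73 = 19.240 Gt C/yr.
Box D throughput = its input = 19.240 Gt C/yr; τ = 2015 / 19.240 = 104.7 yr.

105 yr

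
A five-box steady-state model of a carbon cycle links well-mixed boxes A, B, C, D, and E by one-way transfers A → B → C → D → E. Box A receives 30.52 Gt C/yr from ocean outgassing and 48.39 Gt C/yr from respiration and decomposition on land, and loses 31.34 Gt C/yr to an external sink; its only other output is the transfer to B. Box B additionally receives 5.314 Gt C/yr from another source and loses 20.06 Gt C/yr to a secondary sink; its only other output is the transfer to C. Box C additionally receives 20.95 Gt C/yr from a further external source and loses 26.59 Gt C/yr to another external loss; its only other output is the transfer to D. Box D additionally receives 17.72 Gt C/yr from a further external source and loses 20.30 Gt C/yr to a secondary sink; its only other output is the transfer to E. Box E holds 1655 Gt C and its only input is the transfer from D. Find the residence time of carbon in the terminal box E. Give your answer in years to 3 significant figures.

Box A: F(A→B) = (30.52 + 48.39) − 31.34 = 47.570 Gt C/yr.
Box B: F(B→C) = (47.570 + 5.314) − 20.06 = 32.824 Gt C/yr.
Box C: F(C→D) = (32.824 + 20.95) − 26.59 = 27.184 Gt C/yr.
Box D: F(D→E) = (27.184 + 17.72) − 20.30 = 24.604 Gt C/yr.
Box E throughput = its input = 24.604 Gt C/yr; τ = 1655 / 24.604 = 67.27 yr.

67.3 yr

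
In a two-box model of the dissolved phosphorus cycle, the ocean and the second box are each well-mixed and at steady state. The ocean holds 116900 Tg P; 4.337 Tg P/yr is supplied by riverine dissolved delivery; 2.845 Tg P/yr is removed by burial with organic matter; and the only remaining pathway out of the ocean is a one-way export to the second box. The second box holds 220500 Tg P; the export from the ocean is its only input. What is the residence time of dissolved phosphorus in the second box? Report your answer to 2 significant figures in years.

Balance the ocean: ΣF_in = 4.3370 Tg P/yr.
Export to the second box = ΣF_in − (2.845) = 1.4920 Tg P/yr.
At steady state the output of the second box equals its input, 1.4920 Tg P/yr.
τ = M / F = 220500 / 1.4920 = 147800 yr.

150000 yr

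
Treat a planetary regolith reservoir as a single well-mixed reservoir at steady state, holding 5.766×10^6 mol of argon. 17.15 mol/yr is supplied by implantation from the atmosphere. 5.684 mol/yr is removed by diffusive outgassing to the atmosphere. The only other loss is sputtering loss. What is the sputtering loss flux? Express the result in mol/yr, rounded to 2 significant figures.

At steady state ΣF_in = ΣF_out.
ΣF_in = 17.150 mol/yr.
Sputtering loss flux = ΣF_in − (5.684) = 17.150 − 5.684 = 11.47 mol/yr.

11 mol/yr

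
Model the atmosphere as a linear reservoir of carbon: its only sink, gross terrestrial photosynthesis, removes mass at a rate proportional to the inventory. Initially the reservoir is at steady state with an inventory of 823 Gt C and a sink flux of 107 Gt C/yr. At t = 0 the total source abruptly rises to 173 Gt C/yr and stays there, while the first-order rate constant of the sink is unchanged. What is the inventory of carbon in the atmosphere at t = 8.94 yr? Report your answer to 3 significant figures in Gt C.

1170 Gt C

Residence time τ = M₀/F₀ = 7.692 yr. The eventual steady state is M_∞ = M₀·(F₁/F₀) = 823 × 173/107 = 1330.6 Gt C.
The anomaly ΔM(t) = M(t) − M_∞ decays as ΔM₀·e^(−t/τ) with ΔM₀ = 823 − 1330.6 = −507.6 Gt C.
At t = 8.94 yr, e^(−t/τ) = e^(−1.162) = 0.3128, so ΔM = −158.8 Gt C and M = 1330.6 − 158.8 = 1171.9 Gt C.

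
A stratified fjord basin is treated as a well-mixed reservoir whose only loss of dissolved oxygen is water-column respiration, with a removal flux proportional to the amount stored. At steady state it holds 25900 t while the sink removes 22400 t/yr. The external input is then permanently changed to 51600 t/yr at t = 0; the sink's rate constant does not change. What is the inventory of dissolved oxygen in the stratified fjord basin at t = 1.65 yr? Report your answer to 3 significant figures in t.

τ = M₀/F₀ = 25900/22400 = 1.156 yr; rate constant k = 1/τ.
New steady state M_∞ = F₁/k = F₁·τ = 51600 × 1.156 = 59662 t.
M(t) = M_∞ + (M₀ − M_∞)·e^(−t/τ); t/τ = 1.65/1.156 = 1.427, so e^(−t/τ) = 0.2400.
M(t) = 59662 − 33760 × 0.2400 = 51559 t.

51600 t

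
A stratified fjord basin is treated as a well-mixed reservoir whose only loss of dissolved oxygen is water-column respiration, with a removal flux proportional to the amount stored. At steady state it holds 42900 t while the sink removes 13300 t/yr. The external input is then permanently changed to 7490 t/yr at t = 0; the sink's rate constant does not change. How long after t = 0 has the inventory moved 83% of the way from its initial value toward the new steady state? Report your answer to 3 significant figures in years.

τ = M₀/F₀ = 42900/13300 = 3.226 yr.
The remaining gap fraction is e^(−t/τ); 83% covered ⇒ e^(−t/τ) = 0.170.
t = −τ ln(0.170) = 3.226 × 1.772 = 5.716 yr.

5.72 yr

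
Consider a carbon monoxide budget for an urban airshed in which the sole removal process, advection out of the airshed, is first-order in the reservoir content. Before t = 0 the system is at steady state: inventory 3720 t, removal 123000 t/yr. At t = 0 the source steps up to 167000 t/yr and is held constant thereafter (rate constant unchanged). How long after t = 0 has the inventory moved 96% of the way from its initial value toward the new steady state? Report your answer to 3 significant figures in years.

0.0974 yr

τ = M₀/F₀ = 3720/123000 = 0.03024 yr.
The remaining gap fraction is e^(−t/τ); 96% covered ⇒ e^(−t/τ) = 0.0400.
t = −τ ln(0.0400) = 0.03024 × 3.219 = 0.09735 yr.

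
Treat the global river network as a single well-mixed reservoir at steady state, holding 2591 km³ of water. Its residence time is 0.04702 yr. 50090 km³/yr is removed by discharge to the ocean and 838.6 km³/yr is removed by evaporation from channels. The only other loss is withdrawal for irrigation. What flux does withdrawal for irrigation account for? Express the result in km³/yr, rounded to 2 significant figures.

4200 km³/yr

Total removal F = M/τ = 2591 / 0.04702 = 55100 km³/yr.
Withdrawal for irrigation = F − (50090 + 838.6) = 55100 − 50930 = 4176 km³/yr.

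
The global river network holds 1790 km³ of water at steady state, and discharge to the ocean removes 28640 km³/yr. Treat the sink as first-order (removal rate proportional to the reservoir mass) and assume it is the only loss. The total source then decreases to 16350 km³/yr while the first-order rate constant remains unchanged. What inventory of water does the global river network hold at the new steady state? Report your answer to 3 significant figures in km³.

Rate constant k = F/M = 28640 / 1790 = 16.00 yr⁻¹.
At the new steady state, source = k·M_new ⇒ M_new = 16350 / 16.00 = 1022 km³.
(Equivalently M_new = M × F_new/F_old = 1790 × 16350/28640.)

1020 km³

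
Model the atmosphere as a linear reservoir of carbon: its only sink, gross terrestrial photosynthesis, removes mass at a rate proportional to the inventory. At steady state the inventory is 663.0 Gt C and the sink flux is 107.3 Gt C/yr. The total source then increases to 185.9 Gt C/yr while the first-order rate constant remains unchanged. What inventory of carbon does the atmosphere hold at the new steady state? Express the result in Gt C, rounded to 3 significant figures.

1150 Gt C

Rate constant k = F/M = 107.3 / 663.0 = 0.1618 yr⁻¹.
At the new steady state, source = k·M_new ⇒ M_new = 185.9 / 0.1618 = 1149 Gt C.
(Equivalently M_new = M × F_new/F_old = 663.0 × 185.9/107.3.)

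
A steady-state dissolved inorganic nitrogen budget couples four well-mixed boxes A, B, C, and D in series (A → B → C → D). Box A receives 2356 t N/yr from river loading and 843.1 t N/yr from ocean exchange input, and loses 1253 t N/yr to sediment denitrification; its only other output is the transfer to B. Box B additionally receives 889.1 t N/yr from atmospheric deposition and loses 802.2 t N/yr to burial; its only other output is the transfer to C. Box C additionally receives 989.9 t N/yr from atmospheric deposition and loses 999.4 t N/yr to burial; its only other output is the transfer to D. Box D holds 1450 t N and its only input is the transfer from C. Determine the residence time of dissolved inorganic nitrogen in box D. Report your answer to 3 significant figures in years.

Box A: F(A→B) = (2356 + 843.1) − 1253 = 1946.1 t N/yr.
Box B: F(B→C) = (1946.1 + 889.1) − 802.2 = 2033.0 t N/yr.
Box C: F(C→D) = (2033.0 + 989.9) − 999.4 = 2023.5 t N/yr.
Box D throughput = its input = 2023.5 t N/yr; τ = 1450 / 2023.5 = 0.7166 yr.

0.717 yr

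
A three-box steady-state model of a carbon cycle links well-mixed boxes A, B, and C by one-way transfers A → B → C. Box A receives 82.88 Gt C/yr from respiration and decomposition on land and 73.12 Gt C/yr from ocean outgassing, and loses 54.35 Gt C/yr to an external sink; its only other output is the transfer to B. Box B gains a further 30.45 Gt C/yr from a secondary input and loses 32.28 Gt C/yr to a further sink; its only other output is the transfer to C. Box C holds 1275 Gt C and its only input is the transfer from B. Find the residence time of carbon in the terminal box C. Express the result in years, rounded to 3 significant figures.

Box A: F(A→B) = (82.88 + 73.12) − 54.35 = 101.65 Gt C/yr.
Box B: F(B→C) = (101.65 + 30.45) − 32.28 = 99.820 Gt C/yr.
Box C throughput = its input = 99.820 Gt C/yr; τ = 1275 / 99.820 = 12.77 yr.

12.8 yr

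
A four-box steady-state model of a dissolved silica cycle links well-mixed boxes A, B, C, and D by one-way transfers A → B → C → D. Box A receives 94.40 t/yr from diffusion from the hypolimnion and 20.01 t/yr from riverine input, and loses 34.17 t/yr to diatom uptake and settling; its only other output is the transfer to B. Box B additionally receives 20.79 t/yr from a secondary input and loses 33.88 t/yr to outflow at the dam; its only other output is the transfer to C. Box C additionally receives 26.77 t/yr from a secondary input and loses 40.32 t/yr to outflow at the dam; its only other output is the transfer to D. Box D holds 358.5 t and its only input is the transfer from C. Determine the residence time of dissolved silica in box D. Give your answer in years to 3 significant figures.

Box A: F(A→B) = (94.40 + 20.01) − 34.17 = 80.240 t/yr.
Box B: F(B→C) = (80.240 + 20.79) − 33.88 = 67.150 t/yr.
Box C: F(C→D) = (67.150 + 26.77) − 40.32 = 53.600 t/yr.
Box D throughput = its input = 53.600 t/yr; τ = 358.5 / 53.600 = 6.688 yr.

6.69 yr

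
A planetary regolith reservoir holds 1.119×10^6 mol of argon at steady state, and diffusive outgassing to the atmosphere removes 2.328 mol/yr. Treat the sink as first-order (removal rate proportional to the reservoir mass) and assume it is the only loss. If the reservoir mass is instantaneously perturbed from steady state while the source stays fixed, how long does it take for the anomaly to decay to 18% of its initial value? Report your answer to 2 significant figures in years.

For a linear reservoir the anomaly decays as exp(−t/τ) with τ = M/F = 1.119×10^6/2.328 = 480700 yr.
exp(−t/τ) = 0.18 ⇒ t = −τ ln(0.18) = 480700 × 1.715 = 824300 yr.

820000 yr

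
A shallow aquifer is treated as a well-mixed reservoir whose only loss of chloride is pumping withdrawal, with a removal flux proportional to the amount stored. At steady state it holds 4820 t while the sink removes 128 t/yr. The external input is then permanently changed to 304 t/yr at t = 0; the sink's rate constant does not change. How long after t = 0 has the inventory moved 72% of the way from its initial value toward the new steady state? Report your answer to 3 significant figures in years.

47.9 yr

τ = M₀/F₀ = 4820/128 = 37.66 yr.
The remaining gap fraction is e^(−t/τ); 72% covered ⇒ e^(−t/τ) = 0.280.
t = −τ ln(0.280) = 37.66 × 1.273 = 47.94 yr.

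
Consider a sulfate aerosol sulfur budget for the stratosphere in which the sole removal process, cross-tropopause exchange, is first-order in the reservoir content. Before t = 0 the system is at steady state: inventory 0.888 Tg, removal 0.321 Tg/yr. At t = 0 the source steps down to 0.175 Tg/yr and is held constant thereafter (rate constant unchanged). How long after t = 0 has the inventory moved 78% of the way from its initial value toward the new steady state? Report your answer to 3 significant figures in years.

4.19 yr

τ = M₀/F₀ = 0.888/0.321 = 2.766 yr.
The remaining gap fraction is e^(−t/τ); 78% covered ⇒ e^(−t/τ) = 0.220.
t = −τ ln(0.220) = 2.766 × 1.514 = 4.189 yr.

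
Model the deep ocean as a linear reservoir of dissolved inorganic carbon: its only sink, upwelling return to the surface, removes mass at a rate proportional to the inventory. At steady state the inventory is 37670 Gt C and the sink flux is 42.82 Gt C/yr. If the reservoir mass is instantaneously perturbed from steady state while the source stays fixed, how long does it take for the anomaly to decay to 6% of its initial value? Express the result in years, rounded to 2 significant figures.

For a linear reservoir the anomaly decays as exp(−t/τ) with τ = M/F = 37670/42.82 = 879.7 yr.
exp(−t/τ) = 0.06 ⇒ t = −τ ln(0.06) = 879.7 × 2.813 = 2475 yr.

2500 yr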